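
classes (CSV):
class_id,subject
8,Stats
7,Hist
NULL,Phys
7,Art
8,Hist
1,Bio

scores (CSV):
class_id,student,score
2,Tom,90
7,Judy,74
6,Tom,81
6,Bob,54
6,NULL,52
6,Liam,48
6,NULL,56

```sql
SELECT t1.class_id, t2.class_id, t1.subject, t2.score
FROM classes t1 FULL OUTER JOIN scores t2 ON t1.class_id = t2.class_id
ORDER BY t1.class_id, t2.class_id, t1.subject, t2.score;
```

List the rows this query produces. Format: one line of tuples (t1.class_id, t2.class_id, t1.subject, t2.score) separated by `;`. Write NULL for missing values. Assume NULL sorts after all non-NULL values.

(1, NULL, Bio, NULL); (7, 7, Art, 74); (7, 7, Hist, 74); (8, NULL, Hist, NULL); (8, NULL, Stats, NULL); (NULL, 2, NULL, 90); (NULL, 6, NULL, 48); (NULL, 6, NULL, 52); (NULL, 6, NULL, 54); (NULL, 6, NULL, 56); (NULL, 6, NULL, 81); (NULL, NULL, Phys, NULL)

FULL OUTER JOIN keeps every row from both sides; unmatched rows get NULL for the other side's columns.
Matching on t1.class_id = t2.class_id. A NULL in a compared column never satisfies the condition.
- t1[0] class_id=8 → no match; kept with NULLs on the t2 side.
- t1[1] class_id=7 → 1 match(es) in t2 → 1 row(s).
- t1[2] class_id=NULL → no match; kept with NULLs on the t2 side.
- t1[3] class_id=7 → 1 match(es) in t2 → 1 row(s).
- t1[4] class_id=8 → no match; kept with NULLs on the t2 side.
- t1[5] class_id=1 → no match; kept with NULLs on the t2 side.
- 6 row(s) from t2 found no t1 partner → padded with NULL.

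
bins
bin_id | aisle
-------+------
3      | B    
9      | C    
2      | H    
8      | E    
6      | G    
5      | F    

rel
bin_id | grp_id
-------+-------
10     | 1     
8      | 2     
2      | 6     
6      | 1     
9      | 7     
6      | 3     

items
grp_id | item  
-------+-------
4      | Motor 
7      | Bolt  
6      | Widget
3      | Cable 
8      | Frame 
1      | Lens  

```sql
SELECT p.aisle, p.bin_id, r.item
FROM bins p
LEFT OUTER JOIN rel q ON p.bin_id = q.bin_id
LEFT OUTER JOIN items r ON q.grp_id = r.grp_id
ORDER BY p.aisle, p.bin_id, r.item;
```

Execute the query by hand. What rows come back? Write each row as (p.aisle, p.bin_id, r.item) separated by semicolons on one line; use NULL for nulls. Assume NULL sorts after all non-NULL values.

(B, 3, NULL); (C, 9, Bolt); (E, 8, NULL); (F, 5, NULL); (G, 6, Cable); (G, 6, Lens); (H, 2, Widget)

Joins associate left-to-right: bins LEFT JOIN rel on bin_id gives 7 intermediate row(s).
Then LEFT JOIN `items r` on grp_id: each of those 7 rows is kept; rows whose q.grp_id has no match in r get NULL for r's columns.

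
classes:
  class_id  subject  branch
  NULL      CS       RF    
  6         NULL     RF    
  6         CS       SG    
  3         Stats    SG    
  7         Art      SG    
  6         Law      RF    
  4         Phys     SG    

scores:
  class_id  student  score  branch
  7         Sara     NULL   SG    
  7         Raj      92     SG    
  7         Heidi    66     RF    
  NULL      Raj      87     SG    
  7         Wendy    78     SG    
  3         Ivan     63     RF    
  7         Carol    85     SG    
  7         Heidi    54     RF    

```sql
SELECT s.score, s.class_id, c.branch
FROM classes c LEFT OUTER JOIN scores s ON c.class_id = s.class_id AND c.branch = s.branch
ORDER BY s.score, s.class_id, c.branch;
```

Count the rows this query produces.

10

LEFT JOIN keeps every row from `classes`; unmatched rows get NULL for `scores`'s columns.
Matching on c.class_id = s.class_id AND c.branch = s.branch. A NULL in a compared column never satisfies the condition.
- c row (class_id=NULL, branch=RF): no match → kept, s columns NULL.
- c row (class_id=6, branch=RF): no match → kept, s columns NULL.
- c row (class_id=6, branch=SG): no match → kept, s columns NULL.
- c row (class_id=3, branch=SG): no match → kept, s columns NULL.
- c row (class_id=7, branch=SG): matches 4 s row(s) → 4 output row(s).
- c row (class_id=6, branch=RF): no match → kept, s columns NULL.
- c row (class_id=4, branch=SG): no match → kept, s columns NULL.
Total: 4 matched + 6 padded = 10 rows.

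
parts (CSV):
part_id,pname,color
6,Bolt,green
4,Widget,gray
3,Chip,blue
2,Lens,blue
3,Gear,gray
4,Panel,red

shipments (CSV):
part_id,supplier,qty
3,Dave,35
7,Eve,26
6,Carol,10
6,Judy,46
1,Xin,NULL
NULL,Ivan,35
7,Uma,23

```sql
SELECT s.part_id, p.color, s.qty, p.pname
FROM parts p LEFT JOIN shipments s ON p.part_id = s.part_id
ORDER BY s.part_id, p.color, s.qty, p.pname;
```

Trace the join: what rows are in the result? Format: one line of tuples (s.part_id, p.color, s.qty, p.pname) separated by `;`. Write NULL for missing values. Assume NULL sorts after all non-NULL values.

LEFT JOIN keeps every row from `parts`; unmatched rows get NULL for `shipments`'s columns.
Matching on p.part_id = s.part_id. A NULL in a compared column never satisfies the condition.
- p row (part_id=6): matches 2 s row(s) → 2 output row(s).
- p row (part_id=4): no match → kept, s columns NULL.
- p row (part_id=3): matches 1 s row(s) → 1 output row(s).
- p row (part_id=2): no match → kept, s columns NULL.
- p row (part_id=3): matches 1 s row(s) → 1 output row(s).
- p row (part_id=4): no match → kept, s columns NULL.
After projecting and ordering:
s.part_id | p.color | s.qty | p.pname
3 | blue | 35 | Chip
3 | gray | 35 | Gear
6 | green | 10 | Bolt
6 | green | 46 | Bolt
NULL | blue | NULL | Lens
NULL | gray | NULL | Widget
NULL | red | NULL | Panel

(3, blue, 35, Chip); (3, gray, 35, Gear); (6, green, 10, Bolt); (6, green, 46, Bolt); (NULL, blue, NULL, Lens); (NULL, gray, NULL, Widget); (NULL, red, NULL, Panel)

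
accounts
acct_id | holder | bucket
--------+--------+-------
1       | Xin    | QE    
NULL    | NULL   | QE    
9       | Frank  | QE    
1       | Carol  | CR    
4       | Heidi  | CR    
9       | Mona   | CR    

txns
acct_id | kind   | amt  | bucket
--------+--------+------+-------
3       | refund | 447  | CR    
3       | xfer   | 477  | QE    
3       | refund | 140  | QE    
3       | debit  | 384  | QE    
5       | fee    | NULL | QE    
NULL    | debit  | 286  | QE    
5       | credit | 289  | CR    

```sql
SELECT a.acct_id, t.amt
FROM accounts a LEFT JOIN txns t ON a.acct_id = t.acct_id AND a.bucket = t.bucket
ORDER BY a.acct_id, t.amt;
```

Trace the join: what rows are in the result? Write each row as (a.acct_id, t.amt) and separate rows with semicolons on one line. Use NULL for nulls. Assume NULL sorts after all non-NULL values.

LEFT JOIN keeps every row from `accounts`; unmatched rows get NULL for `txns`'s columns.
Matching on a.acct_id = t.acct_id AND a.bucket = t.bucket. A NULL in a compared column never satisfies the condition.
- a row (acct_id=1, bucket=QE): no match → kept, t columns NULL.
- a row (acct_id=NULL, bucket=QE): no match → kept, t columns NULL.
- a row (acct_id=9, bucket=QE): no match → kept, t columns NULL.
- a row (acct_id=1, bucket=CR): no match → kept, t columns NULL.
- a row (acct_id=4, bucket=CR): no match → kept, t columns NULL.
- a row (acct_id=9, bucket=CR): no match → kept, t columns NULL.
After projecting and ordering:
a.acct_id | t.amt
1 | NULL
1 | NULL
4 | NULL
9 | NULL
9 | NULL
NULL | NULL

(1, NULL); (1, NULL); (4, NULL); (9, NULL); (9, NULL); (NULL, NULL)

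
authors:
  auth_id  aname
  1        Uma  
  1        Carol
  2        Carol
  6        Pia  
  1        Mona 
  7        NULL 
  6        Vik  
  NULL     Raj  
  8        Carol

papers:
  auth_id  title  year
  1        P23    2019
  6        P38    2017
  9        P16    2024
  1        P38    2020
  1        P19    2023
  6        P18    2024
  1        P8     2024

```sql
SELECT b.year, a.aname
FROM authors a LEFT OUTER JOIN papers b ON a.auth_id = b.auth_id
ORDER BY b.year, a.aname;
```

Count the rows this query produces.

20

LEFT JOIN keeps every row from `authors`; unmatched rows get NULL for `papers`'s columns.
Matching on a.auth_id = b.auth_id. A NULL in a compared column never satisfies the condition.
Matched pairs: 16; unmatched a rows kept: 4.
Total: 16 matched + 4 padded = 20 rows.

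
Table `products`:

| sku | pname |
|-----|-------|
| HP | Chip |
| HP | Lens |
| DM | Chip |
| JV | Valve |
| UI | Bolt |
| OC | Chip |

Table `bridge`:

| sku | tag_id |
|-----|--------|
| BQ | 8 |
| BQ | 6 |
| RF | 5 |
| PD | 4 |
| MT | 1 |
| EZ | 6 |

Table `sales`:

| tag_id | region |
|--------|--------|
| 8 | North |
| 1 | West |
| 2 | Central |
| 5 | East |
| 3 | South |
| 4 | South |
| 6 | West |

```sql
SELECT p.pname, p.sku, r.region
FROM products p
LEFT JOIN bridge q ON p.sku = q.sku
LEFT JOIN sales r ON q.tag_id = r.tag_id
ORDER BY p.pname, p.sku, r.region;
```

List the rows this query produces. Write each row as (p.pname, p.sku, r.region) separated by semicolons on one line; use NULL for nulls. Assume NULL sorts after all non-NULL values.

Joins associate left-to-right: products LEFT JOIN bridge on sku gives 6 intermediate row(s).
Then LEFT JOIN `sales r` on tag_id: each of those 6 rows is kept; rows whose q.tag_id has no match in r get NULL for r's columns.

(Bolt, UI, NULL); (Chip, DM, NULL); (Chip, HP, NULL); (Chip, OC, NULL); (Lens, HP, NULL); (Valve, JV, NULL)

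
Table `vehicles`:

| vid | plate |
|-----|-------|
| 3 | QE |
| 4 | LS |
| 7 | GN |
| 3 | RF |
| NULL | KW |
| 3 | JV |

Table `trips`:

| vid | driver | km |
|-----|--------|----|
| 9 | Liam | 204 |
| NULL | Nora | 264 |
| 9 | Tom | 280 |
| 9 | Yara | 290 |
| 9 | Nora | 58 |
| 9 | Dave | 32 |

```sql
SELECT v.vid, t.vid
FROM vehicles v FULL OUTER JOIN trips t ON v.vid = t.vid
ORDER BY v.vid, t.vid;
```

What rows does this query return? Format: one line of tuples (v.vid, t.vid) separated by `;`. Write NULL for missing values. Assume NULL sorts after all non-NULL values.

(3, NULL); (3, NULL); (3, NULL); (4, NULL); (7, NULL); (NULL, 9); (NULL, 9); (NULL, 9); (NULL, 9); (NULL, 9); (NULL, NULL); (NULL, NULL)

FULL OUTER JOIN keeps every row from both sides; unmatched rows get NULL for the other side's columns.
Matching on v.vid = t.vid. A NULL in a compared column never satisfies the condition.
- v row (vid=3): no match → kept, t columns NULL.
- v row (vid=4): no match → kept, t columns NULL.
- v row (vid=7): no match → kept, t columns NULL.
- v row (vid=3): no match → kept, t columns NULL.
- v row (vid=NULL): no match → kept, t columns NULL.
- v row (vid=3): no match → kept, t columns NULL.
- 6 t row(s) had no v match → kept, v columns NULL.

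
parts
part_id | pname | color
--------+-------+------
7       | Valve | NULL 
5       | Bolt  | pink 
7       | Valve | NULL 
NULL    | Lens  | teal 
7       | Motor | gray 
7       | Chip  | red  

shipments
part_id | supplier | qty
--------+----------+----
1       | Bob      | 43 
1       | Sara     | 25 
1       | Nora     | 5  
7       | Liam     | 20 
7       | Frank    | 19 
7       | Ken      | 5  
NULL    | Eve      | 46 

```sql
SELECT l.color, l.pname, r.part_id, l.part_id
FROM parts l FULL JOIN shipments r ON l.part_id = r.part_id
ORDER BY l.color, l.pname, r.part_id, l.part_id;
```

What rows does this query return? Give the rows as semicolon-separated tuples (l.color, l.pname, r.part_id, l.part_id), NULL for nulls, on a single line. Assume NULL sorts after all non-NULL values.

FULL OUTER JOIN keeps every row from both sides; unmatched rows get NULL for the other side's columns.
Matching on l.part_id = r.part_id. A NULL in a compared column never satisfies the condition.
Matched pairs: 12; unmatched l rows kept: 2; unmatched r rows kept: 4.

(gray, Motor, 7, 7); (gray, Motor, 7, 7); (gray, Motor, 7, 7); (pink, Bolt, NULL, 5); (red, Chip, 7, 7); (red, Chip, 7, 7); (red, Chip, 7, 7); (teal, Lens, NULL, NULL); (NULL, Valve, 7, 7); (NULL, Valve, 7, 7); (NULL, Valve, 7, 7); (NULL, Valve, 7, 7); (NULL, Valve, 7, 7); (NULL, Valve, 7, 7); (NULL, NULL, 1, NULL); (NULL, NULL, 1, NULL); (NULL, NULL, 1, NULL); (NULL, NULL, NULL, NULL)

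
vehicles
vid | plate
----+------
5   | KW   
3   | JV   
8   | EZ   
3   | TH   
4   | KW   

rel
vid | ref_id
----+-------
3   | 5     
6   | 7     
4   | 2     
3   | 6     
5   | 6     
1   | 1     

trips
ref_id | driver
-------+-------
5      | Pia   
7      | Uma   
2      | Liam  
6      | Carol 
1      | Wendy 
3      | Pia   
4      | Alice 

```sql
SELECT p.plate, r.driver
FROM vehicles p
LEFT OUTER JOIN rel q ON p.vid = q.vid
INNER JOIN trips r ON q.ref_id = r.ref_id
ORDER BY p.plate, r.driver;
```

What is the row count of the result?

6

Step 1 — p LEFT JOIN q on vid → 7 row(s).
Then INNER JOIN `trips r` on ref_id: keep only rows whose q.ref_id appears in r.
Result: 6 row(s).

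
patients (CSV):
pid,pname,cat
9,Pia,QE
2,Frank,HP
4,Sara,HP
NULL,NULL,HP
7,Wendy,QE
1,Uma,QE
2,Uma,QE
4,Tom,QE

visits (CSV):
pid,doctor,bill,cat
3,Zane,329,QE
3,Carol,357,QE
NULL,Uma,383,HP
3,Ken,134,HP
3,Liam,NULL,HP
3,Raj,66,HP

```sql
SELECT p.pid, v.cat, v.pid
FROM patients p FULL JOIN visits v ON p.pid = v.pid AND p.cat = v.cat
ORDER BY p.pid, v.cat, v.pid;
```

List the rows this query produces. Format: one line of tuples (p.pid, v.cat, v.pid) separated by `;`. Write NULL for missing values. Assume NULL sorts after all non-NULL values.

FULL OUTER JOIN keeps every row from both sides; unmatched rows get NULL for the other side's columns.
Matching on p.pid = v.pid AND p.cat = v.cat. A NULL in a compared column never satisfies the condition.
Matched pairs: 0; unmatched p rows kept: 8; unmatched v rows kept: 6.

(1, NULL, NULL); (2, NULL, NULL); (2, NULL, NULL); (4, NULL, NULL); (4, NULL, NULL); (7, NULL, NULL); (9, NULL, NULL); (NULL, HP, 3); (NULL, HP, 3); (NULL, HP, 3); (NULL, HP, NULL); (NULL, QE, 3); (NULL, QE, 3); (NULL, NULL, NULL)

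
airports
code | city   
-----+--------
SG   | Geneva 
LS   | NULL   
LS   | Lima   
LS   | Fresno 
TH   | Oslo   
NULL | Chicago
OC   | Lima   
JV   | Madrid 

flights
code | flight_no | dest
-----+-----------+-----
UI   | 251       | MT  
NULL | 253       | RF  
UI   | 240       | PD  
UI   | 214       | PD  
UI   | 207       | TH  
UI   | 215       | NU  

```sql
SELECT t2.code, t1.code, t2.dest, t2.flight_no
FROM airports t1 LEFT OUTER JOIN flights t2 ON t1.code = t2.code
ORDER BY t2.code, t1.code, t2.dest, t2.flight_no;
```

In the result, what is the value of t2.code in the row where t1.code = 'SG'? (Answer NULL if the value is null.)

LEFT JOIN keeps every row from `airports`; unmatched rows get NULL for `flights`'s columns.
Matching on t1.code = t2.code. A NULL in a compared column never satisfies the condition.
Matched pairs: 0; unmatched t1 rows kept: 8.

NULL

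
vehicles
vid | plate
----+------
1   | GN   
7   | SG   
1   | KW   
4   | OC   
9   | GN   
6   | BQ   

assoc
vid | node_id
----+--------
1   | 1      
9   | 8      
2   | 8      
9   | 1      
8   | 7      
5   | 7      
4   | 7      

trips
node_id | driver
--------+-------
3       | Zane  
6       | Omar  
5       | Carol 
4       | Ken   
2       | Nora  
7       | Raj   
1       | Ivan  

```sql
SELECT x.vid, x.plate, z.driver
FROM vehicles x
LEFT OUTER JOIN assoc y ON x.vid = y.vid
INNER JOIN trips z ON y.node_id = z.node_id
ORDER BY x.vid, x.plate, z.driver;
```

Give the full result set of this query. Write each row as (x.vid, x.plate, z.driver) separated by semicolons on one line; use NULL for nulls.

(1, GN, Ivan); (1, KW, Ivan); (4, OC, Raj); (9, GN, Ivan)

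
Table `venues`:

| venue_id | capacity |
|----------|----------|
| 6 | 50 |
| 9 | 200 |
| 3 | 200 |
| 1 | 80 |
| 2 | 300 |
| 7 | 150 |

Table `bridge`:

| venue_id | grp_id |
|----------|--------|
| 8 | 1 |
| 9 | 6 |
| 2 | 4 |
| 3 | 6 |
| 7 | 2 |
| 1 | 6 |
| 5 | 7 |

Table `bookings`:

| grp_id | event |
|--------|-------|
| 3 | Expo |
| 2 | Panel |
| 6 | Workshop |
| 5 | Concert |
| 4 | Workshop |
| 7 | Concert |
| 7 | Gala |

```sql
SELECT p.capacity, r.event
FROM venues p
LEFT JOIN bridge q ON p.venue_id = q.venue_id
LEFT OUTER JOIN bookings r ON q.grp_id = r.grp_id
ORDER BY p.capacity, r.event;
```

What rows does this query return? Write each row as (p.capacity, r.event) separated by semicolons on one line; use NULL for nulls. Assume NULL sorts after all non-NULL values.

(50, NULL); (80, Workshop); (150, Panel); (200, Workshop); (200, Workshop); (300, Workshop)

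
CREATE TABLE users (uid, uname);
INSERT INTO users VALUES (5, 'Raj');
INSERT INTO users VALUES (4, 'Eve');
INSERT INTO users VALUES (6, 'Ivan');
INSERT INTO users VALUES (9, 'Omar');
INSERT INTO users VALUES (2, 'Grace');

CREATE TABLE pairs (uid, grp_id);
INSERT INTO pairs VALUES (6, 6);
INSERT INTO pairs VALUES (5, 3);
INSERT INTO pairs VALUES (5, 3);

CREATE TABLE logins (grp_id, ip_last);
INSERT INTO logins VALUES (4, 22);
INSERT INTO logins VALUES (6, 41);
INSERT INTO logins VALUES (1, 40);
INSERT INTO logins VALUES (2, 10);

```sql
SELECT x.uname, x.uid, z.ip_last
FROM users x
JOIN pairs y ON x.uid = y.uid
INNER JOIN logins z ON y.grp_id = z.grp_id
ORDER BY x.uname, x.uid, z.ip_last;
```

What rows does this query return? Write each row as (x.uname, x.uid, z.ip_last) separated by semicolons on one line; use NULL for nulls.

(Ivan, 6, 41)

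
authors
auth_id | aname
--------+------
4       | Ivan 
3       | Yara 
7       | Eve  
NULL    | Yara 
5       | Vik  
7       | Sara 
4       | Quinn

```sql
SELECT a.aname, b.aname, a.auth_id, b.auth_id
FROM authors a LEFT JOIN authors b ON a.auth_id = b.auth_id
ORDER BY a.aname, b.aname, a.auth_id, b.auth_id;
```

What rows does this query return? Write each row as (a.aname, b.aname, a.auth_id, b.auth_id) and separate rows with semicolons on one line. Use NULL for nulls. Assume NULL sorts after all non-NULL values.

(Eve, Eve, 7, 7); (Eve, Sara, 7, 7); (Ivan, Ivan, 4, 4); (Ivan, Quinn, 4, 4); (Quinn, Ivan, 4, 4); (Quinn, Quinn, 4, 4); (Sara, Eve, 7, 7); (Sara, Sara, 7, 7); (Vik, Vik, 5, 5); (Yara, Yara, 3, 3); (Yara, NULL, NULL, NULL)

LEFT JOIN keeps every row from `authors a`; unmatched rows get NULL for `authors b`'s columns.
Matching on a.auth_id = b.auth_id. A NULL in a compared column never satisfies the condition.
Matched pairs: 10; unmatched a rows kept: 1.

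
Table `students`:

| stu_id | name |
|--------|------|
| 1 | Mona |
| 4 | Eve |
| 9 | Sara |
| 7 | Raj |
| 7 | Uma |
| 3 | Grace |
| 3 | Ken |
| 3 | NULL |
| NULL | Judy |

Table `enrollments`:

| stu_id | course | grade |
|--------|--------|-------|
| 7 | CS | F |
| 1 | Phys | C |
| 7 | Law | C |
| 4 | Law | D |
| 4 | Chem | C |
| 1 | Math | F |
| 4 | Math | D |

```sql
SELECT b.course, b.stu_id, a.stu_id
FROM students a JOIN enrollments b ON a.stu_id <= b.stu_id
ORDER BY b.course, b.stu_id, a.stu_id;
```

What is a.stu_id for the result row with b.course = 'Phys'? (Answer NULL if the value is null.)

INNER JOIN keeps only pairs where the ON condition holds.
Matching on a.stu_id <= b.stu_id. A NULL in a compared column never satisfies the condition.
Matched pairs: 31.

1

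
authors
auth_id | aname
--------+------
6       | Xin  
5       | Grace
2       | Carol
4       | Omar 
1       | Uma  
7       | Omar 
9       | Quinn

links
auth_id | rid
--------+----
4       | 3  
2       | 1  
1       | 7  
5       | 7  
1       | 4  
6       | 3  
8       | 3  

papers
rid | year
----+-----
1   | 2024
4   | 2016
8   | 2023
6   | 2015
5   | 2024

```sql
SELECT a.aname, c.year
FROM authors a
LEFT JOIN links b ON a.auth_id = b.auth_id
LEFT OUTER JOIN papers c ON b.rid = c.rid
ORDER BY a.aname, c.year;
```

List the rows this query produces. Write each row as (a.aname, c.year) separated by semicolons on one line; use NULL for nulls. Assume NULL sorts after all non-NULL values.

Joins associate left-to-right: authors LEFT JOIN links on auth_id gives 8 intermediate row(s).
Then LEFT JOIN `papers c` on rid: each of those 8 rows is kept; rows whose b.rid has no match in c get NULL for c's columns.

(Carol, 2024); (Grace, NULL); (Omar, NULL); (Omar, NULL); (Quinn, NULL); (Uma, 2016); (Uma, NULL); (Xin, NULL)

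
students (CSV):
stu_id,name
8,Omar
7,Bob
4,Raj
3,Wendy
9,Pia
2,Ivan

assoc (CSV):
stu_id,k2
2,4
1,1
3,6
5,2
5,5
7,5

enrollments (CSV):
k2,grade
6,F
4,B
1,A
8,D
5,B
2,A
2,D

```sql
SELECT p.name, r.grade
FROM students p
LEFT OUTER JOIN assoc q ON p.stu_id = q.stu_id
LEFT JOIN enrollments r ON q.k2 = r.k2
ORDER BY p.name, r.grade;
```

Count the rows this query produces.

Evaluate left to right. First `students p LEFT JOIN assoc q` on stu_id: 6 row(s).
Then LEFT JOIN `enrollments r` on k2: each of those 6 rows is kept; rows whose q.k2 has no match in r get NULL for r's columns.
Result: 6 row(s).

6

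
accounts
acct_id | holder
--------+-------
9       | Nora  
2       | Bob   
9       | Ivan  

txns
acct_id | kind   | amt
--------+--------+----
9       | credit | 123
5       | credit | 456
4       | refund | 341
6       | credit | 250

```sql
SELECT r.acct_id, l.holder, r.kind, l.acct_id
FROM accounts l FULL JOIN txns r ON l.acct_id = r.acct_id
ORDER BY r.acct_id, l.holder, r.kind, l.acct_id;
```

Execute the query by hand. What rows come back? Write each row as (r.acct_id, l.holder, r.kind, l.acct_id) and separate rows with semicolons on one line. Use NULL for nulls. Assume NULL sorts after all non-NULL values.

(4, NULL, refund, NULL); (5, NULL, credit, NULL); (6, NULL, credit, NULL); (9, Ivan, credit, 9); (9, Nora, credit, 9); (NULL, Bob, NULL, 2)

FULL OUTER JOIN keeps every row from both sides; unmatched rows get NULL for the other side's columns.
Matching on l.acct_id = r.acct_id.
Matched pairs: 2; unmatched l rows kept: 1; unmatched r rows kept: 3.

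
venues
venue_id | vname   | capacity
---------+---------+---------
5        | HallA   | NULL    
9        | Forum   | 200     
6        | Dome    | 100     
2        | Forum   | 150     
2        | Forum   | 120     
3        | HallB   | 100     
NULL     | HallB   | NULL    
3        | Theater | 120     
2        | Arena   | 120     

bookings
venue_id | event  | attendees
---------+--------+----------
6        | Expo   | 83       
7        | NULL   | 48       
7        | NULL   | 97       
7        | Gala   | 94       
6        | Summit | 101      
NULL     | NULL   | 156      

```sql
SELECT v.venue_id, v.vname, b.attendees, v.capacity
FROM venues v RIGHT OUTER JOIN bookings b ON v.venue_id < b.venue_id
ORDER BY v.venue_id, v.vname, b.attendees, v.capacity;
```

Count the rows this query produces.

34

RIGHT JOIN keeps every row from `bookings`; unmatched rows get NULL for `venues`'s columns.
Matching on v.venue_id < b.venue_id. A NULL in a compared column never satisfies the condition.
- v (venue_id=5) pairs with 5 row(s) of b.
- v (venue_id=9) has no partner in b.
- v (venue_id=6) pairs with 3 row(s) of b.
- v (venue_id=2) pairs with 5 row(s) of b.
- v (venue_id=2) pairs with 5 row(s) of b.
- v (venue_id=3) pairs with 5 row(s) of b.
- v (venue_id=NULL) has no partner in b.
- v (venue_id=3) pairs with 5 row(s) of b.
- v (venue_id=2) pairs with 5 row(s) of b.
- plus 1 unmatched b row(s), each kept with NULL v columns.
Total: 33 matched + 1 padded = 34 rows.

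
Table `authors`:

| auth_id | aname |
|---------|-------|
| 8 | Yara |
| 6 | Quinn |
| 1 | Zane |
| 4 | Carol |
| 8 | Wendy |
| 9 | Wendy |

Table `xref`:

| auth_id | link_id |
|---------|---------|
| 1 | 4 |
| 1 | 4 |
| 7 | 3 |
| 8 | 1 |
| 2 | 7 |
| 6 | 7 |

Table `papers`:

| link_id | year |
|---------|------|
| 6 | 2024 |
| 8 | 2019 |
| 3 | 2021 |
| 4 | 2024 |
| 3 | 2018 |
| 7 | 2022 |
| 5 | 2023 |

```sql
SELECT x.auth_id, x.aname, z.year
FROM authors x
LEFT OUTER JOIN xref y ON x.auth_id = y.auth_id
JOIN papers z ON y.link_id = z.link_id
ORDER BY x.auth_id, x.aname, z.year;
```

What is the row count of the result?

3

Step 1 — x LEFT JOIN y on auth_id → 7 row(s).
Then INNER JOIN `papers z` on link_id: keep only rows whose y.link_id appears in z.
Result: 3 row(s).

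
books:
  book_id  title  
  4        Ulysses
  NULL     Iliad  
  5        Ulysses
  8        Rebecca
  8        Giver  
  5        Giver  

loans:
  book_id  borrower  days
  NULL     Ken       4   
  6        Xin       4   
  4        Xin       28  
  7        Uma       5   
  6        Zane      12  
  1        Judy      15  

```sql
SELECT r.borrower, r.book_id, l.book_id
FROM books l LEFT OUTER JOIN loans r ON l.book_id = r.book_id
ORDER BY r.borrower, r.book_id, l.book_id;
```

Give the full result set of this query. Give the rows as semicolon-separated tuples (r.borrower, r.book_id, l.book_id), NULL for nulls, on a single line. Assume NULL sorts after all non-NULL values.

(Xin, 4, 4); (NULL, NULL, 5); (NULL, NULL, 5); (NULL, NULL, 8); (NULL, NULL, 8); (NULL, NULL, NULL)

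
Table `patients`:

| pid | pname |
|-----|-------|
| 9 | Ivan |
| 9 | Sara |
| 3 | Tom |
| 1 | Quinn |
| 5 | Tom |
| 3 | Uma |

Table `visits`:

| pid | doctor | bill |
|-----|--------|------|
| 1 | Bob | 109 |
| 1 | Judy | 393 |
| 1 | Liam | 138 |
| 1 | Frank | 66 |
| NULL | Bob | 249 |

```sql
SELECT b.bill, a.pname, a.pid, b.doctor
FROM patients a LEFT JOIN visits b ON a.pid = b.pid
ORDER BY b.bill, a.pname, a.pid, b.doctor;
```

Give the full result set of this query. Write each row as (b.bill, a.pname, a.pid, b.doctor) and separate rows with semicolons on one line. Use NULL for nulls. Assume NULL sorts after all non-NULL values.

LEFT JOIN keeps every row from `patients`; unmatched rows get NULL for `visits`'s columns.
Matching on a.pid = b.pid. A NULL in a compared column never satisfies the condition.
- a[0] pid=9 → no match; kept with NULLs on the b side.
- a[1] pid=9 → no match; kept with NULLs on the b side.
- a[2] pid=3 → no match; kept with NULLs on the b side.
- a[3] pid=1 → 4 match(es) in b → 4 row(s).
- a[4] pid=5 → no match; kept with NULLs on the b side.
- a[5] pid=3 → no match; kept with NULLs on the b side.
After projecting and ordering:
b.bill | a.pname | a.pid | b.doctor
66 | Quinn | 1 | Frank
109 | Quinn | 1 | Bob
138 | Quinn | 1 | Liam
393 | Quinn | 1 | Judy
NULL | Ivan | 9 | NULL
NULL | Sara | 9 | NULL
NULL | Tom | 3 | NULL
NULL | Tom | 5 | NULL
NULL | Uma | 3 | NULL

(66, Quinn, 1, Frank); (109, Quinn, 1, Bob); (138, Quinn, 1, Liam); (393, Quinn, 1, Judy); (NULL, Ivan, 9, NULL); (NULL, Sara, 9, NULL); (NULL, Tom, 3, NULL); (NULL, Tom, 5, NULL); (NULL, Uma, 3, NULL)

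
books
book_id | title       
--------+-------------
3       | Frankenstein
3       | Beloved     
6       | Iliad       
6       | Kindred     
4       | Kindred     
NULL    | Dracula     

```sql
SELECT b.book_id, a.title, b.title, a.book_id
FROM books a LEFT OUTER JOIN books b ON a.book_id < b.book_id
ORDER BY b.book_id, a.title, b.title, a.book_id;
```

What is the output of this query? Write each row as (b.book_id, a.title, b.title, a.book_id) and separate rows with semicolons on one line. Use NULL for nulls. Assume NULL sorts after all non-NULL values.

LEFT JOIN keeps every row from `books a`; unmatched rows get NULL for `books b`'s columns.
Matching on a.book_id < b.book_id. A NULL in a compared column never satisfies the condition.
- a[0] book_id=3 → 3 match(es) in b → 3 row(s).
- a[1] book_id=3 → 3 match(es) in b → 3 row(s).
- a[2] book_id=6 → no match; kept with NULLs on the b side.
- a[3] book_id=6 → no match; kept with NULLs on the b side.
- a[4] book_id=4 → 2 match(es) in b → 2 row(s).
- a[5] book_id=NULL → no match; kept with NULLs on the b side.

(4, Beloved, Kindred, 3); (4, Frankenstein, Kindred, 3); (6, Beloved, Iliad, 3); (6, Beloved, Kindred, 3); (6, Frankenstein, Iliad, 3); (6, Frankenstein, Kindred, 3); (6, Kindred, Iliad, 4); (6, Kindred, Kindred, 4); (NULL, Dracula, NULL, NULL); (NULL, Iliad, NULL, 6); (NULL, Kindred, NULL, 6)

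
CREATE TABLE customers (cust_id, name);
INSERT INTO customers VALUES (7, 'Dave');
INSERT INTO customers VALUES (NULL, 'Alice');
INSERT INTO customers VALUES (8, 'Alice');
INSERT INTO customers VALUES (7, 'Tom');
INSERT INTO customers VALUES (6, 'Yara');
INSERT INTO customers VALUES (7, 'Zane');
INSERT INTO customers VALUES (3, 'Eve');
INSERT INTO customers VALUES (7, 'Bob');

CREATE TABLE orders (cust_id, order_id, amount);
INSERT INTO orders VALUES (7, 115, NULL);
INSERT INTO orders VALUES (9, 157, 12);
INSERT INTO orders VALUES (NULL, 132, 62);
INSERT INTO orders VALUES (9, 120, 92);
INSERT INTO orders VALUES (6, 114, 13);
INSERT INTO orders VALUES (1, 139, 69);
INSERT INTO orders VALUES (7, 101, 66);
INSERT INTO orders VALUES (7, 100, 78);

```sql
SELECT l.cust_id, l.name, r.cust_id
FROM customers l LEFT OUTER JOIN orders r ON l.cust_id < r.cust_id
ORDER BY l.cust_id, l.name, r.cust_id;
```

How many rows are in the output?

LEFT JOIN keeps every row from `customers`; unmatched rows get NULL for `orders`'s columns.
Matching on l.cust_id < r.cust_id. A NULL in a compared column never satisfies the condition.
- l[0] cust_id=7 → 2 match(es) in r → 2 row(s).
- l[1] cust_id=NULL → no match; kept with NULLs on the r side.
- l[2] cust_id=8 → 2 match(es) in r → 2 row(s).
- l[3] cust_id=7 → 2 match(es) in r → 2 row(s).
- l[4] cust_id=6 → 5 match(es) in r → 5 row(s).
- l[5] cust_id=7 → 2 match(es) in r → 2 row(s).
- l[6] cust_id=3 → 6 match(es) in r → 6 row(s).
- l[7] cust_id=7 → 2 match(es) in r → 2 row(s).
Total: 21 matched + 1 padded = 22 rows.

22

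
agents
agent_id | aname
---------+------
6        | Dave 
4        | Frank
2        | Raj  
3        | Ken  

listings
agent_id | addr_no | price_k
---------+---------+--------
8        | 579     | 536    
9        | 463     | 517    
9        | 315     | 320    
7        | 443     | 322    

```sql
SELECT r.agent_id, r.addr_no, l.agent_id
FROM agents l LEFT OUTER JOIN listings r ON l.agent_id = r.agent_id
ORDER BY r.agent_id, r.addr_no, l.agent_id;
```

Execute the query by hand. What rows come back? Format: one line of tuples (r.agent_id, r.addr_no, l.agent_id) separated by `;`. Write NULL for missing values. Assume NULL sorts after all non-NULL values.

(NULL, NULL, 2); (NULL, NULL, 3); (NULL, NULL, 4); (NULL, NULL, 6)

LEFT JOIN keeps every row from `agents`; unmatched rows get NULL for `listings`'s columns.
Matching on l.agent_id = r.agent_id.
Matched pairs: 0; unmatched l rows kept: 4.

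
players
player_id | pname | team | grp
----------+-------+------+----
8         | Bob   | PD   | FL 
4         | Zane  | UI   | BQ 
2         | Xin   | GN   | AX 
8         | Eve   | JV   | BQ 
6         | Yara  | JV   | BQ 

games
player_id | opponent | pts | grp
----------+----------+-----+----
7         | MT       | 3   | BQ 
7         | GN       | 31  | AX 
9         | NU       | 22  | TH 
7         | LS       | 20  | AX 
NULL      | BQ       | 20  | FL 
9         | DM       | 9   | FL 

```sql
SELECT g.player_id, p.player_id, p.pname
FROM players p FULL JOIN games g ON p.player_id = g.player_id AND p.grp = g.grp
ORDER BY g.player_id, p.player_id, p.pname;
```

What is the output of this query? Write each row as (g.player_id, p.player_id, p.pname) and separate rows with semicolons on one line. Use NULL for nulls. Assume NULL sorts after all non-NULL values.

(7, NULL, NULL); (7, NULL, NULL); (7, NULL, NULL); (9, NULL, NULL); (9, NULL, NULL); (NULL, 2, Xin); (NULL, 4, Zane); (NULL, 6, Yara); (NULL, 8, Bob); (NULL, 8, Eve); (NULL, NULL, NULL)

FULL OUTER JOIN keeps every row from both sides; unmatched rows get NULL for the other side's columns.
Matching on p.player_id = g.player_id AND p.grp = g.grp. A NULL in a compared column never satisfies the condition.
Matched pairs: 0; unmatched p rows kept: 5; unmatched g rows kept: 6.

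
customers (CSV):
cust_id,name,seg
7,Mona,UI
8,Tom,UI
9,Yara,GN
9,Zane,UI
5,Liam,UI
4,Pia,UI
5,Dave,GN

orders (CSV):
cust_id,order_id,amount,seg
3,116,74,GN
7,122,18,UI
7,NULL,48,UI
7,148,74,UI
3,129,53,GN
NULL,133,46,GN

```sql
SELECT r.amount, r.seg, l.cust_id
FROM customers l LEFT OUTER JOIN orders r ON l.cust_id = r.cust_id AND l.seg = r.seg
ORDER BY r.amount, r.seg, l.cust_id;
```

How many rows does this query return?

9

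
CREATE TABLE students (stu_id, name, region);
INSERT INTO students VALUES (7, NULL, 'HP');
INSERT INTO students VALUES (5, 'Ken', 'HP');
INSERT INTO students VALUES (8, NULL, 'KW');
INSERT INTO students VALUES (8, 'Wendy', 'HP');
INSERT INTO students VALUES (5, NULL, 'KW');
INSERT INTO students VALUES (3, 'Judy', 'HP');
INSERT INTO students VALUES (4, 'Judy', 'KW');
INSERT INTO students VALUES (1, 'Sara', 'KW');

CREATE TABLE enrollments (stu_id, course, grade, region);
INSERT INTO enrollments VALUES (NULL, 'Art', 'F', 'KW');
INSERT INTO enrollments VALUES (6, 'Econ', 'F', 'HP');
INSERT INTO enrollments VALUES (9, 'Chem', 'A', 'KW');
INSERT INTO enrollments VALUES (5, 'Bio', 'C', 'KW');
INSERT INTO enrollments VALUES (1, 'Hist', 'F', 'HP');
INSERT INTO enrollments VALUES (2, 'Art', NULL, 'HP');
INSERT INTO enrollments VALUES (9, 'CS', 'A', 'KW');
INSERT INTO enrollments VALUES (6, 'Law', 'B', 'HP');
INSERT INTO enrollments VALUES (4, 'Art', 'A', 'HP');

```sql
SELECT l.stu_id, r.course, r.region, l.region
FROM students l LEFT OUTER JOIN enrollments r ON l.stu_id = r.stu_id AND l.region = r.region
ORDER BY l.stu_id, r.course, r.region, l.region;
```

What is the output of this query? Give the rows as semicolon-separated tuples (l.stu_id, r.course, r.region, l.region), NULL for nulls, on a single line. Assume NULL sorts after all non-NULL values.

LEFT JOIN keeps every row from `students`; unmatched rows get NULL for `enrollments`'s columns.
Matching on l.stu_id = r.stu_id AND l.region = r.region. A NULL in a compared column never satisfies the condition.
- l row (stu_id=7, region=HP): no match → kept, r columns NULL.
- l row (stu_id=5, region=HP): no match → kept, r columns NULL.
- l row (stu_id=8, region=KW): no match → kept, r columns NULL.
- l row (stu_id=8, region=HP): no match → kept, r columns NULL.
- l row (stu_id=5, region=KW): matches 1 r row(s) → 1 output row(s).
- l row (stu_id=3, region=HP): no match → kept, r columns NULL.
- l row (stu_id=4, region=KW): no match → kept, r columns NULL.
- l row (stu_id=1, region=KW): no match → kept, r columns NULL.
After projecting and ordering:
l.stu_id | r.course | r.region | l.region
1 | NULL | NULL | KW
3 | NULL | NULL | HP
4 | NULL | NULL | KW
5 | Bio | KW | KW
5 | NULL | NULL | HP
7 | NULL | NULL | HP
8 | NULL | NULL | HP
8 | NULL | NULL | KW

(1, NULL, NULL, KW); (3, NULL, NULL, HP); (4, NULL, NULL, KW); (5, Bio, KW, KW); (5, NULL, NULL, HP); (7, NULL, NULL, HP); (8, NULL, NULL, HP); (8, NULL, NULL, KW)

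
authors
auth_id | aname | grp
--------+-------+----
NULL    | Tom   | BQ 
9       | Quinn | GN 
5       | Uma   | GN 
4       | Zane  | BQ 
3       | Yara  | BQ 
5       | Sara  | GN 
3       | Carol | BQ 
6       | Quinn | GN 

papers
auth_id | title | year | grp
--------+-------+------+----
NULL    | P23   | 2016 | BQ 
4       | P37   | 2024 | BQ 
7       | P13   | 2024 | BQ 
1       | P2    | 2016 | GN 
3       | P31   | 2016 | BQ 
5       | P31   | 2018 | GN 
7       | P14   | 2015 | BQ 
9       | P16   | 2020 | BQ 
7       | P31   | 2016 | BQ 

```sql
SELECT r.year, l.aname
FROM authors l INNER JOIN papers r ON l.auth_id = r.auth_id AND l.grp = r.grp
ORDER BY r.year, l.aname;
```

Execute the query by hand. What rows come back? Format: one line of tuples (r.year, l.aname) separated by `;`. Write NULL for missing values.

(2016, Carol); (2016, Yara); (2018, Sara); (2018, Uma); (2024, Zane)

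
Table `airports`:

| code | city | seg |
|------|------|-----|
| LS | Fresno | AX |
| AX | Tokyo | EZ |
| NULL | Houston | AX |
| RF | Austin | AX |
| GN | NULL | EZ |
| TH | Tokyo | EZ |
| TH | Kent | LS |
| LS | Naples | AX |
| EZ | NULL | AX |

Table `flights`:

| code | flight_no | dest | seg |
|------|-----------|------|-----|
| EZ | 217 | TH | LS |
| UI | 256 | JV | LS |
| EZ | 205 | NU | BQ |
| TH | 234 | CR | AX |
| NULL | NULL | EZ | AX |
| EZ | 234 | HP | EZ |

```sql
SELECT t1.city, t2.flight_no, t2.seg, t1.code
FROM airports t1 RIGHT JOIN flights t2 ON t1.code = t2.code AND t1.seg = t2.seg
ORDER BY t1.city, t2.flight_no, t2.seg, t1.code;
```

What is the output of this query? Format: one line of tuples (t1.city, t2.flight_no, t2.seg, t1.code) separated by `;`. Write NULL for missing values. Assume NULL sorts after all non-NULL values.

RIGHT JOIN keeps every row from `flights`; unmatched rows get NULL for `airports`'s columns.
Matching on t1.code = t2.code AND t1.seg = t2.seg. A NULL in a compared column never satisfies the condition.
Matched pairs: 0; unmatched t2 rows kept: 6.

(NULL, 205, BQ, NULL); (NULL, 217, LS, NULL); (NULL, 234, AX, NULL); (NULL, 234, EZ, NULL); (NULL, 256, LS, NULL); (NULL, NULL, AX, NULL)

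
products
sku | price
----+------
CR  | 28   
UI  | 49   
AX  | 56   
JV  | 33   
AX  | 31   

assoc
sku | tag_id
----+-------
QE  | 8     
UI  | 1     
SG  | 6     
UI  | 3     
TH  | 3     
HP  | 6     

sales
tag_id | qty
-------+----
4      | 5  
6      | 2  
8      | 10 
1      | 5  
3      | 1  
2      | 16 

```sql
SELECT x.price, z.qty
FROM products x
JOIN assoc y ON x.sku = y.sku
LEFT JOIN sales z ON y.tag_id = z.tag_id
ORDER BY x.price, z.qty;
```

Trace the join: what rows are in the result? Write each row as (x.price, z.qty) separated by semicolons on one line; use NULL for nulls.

Joins associate left-to-right: products INNER JOIN assoc on sku gives 2 intermediate row(s).
Then LEFT JOIN `sales z` on tag_id: each of those 2 rows is kept; rows whose y.tag_id has no match in z get NULL for z's columns.

(49, 1); (49, 5)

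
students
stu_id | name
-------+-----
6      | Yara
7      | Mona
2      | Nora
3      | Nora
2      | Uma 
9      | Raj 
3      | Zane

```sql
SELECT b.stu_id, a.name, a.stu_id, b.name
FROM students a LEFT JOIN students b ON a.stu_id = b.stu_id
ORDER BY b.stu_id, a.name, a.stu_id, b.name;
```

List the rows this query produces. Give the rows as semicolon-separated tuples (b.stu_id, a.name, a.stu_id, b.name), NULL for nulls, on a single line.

(2, Nora, 2, Nora); (2, Nora, 2, Uma); (2, Uma, 2, Nora); (2, Uma, 2, Uma); (3, Nora, 3, Nora); (3, Nora, 3, Zane); (3, Zane, 3, Nora); (3, Zane, 3, Zane); (6, Yara, 6, Yara); (7, Mona, 7, Mona); (9, Raj, 9, Raj)

LEFT JOIN keeps every row from `students a`; unmatched rows get NULL for `students b`'s columns.
Matching on a.stu_id = b.stu_id.
Matched pairs: 11; unmatched a rows kept: 0.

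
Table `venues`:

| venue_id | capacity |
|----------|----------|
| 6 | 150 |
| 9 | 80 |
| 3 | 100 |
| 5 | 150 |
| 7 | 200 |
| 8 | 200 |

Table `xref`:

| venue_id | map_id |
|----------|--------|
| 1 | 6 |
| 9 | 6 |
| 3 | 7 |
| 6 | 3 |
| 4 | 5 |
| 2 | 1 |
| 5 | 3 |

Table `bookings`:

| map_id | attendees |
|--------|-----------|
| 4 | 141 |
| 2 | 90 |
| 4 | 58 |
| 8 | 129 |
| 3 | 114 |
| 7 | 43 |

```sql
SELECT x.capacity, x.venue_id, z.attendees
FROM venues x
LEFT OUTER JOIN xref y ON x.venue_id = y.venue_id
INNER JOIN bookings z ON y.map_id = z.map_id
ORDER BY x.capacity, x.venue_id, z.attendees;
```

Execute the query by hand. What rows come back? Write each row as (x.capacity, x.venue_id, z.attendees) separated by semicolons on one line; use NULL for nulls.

Evaluate left to right. First `venues x LEFT JOIN xref y` on venue_id: 6 row(s).
Then INNER JOIN `bookings z` on map_id: keep only rows whose y.map_id appears in z.

(100, 3, 43); (150, 5, 114); (150, 6, 114)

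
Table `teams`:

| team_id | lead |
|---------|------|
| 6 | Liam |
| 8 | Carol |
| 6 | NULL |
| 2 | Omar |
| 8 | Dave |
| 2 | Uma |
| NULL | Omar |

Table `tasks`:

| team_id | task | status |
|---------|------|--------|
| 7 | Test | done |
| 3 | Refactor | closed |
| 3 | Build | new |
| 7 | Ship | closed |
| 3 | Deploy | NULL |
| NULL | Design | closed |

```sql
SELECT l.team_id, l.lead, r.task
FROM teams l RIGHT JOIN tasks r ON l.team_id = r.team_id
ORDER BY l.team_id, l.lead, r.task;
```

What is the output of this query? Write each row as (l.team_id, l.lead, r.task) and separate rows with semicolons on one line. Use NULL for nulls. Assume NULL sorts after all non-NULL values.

RIGHT JOIN keeps every row from `tasks`; unmatched rows get NULL for `teams`'s columns.
Matching on l.team_id = r.team_id. A NULL in a compared column never satisfies the condition.
- l[0] team_id=6 → no match.
- l[1] team_id=8 → no match.
- l[2] team_id=6 → no match.
- l[3] team_id=2 → no match.
- l[4] team_id=8 → no match.
- l[5] team_id=2 → no match.
- l[6] team_id=NULL → no match.
- plus 6 unmatched r row(s), each kept with NULL l columns.
After projecting and ordering:
l.team_id | l.lead | r.task
NULL | NULL | Build
NULL | NULL | Deploy
NULL | NULL | Design
NULL | NULL | Refactor
NULL | NULL | Ship
NULL | NULL | Test

(NULL, NULL, Build); (NULL, NULL, Deploy); (NULL, NULL, Design); (NULL, NULL, Refactor); (NULL, NULL, Ship); (NULL, NULL, Test)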